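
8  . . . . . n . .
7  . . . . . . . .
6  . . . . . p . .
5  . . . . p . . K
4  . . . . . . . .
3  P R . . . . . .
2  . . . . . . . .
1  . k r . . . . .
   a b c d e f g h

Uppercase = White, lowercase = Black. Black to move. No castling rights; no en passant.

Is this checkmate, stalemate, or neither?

neither

Black to move; black king on b1.
In check: yes, from the white rook on b3.
King squares — a1: available; c1: own rook; a2: available; b2: attacked by Rb3; c2: available.
Legal moves for Black: Kc2, Ka2, Ka1.
Black is in check but has 3 legal moves → neither.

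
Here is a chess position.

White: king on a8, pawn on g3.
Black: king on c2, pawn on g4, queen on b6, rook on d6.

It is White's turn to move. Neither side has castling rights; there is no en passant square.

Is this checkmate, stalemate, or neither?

stalemate

White to move; white king on a8.
In check: no.
King squares — a7: attacked by Qb6; b7: attacked by Qb6; b8: attacked by Qb6.
Legal moves for White: none.
Not in check and no legal moves → stalemate.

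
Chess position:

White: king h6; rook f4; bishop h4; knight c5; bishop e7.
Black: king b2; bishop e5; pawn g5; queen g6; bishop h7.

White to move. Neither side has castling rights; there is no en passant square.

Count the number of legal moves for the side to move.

0

White to move; king on h6.
In check: yes, from the black queen on g6.
Legal moves: none.
Count: 0.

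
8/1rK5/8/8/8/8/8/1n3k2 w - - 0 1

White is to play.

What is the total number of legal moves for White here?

5

White to move; king on c7.
In check: yes, from the black rook on b7.
Legal moves: Kd8, Kc8, Kxb7, Kd6, Kc6.
Count: 5.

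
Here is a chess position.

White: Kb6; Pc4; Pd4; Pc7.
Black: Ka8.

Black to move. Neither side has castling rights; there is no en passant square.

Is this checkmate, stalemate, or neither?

stalemate

Black to move; black king on a8.
In check: no.
King squares — a7: attacked by Kb6; b7: attacked by Kb6; b8: attacked by Pc7.
Legal moves for Black: none.
Not in check and no legal moves → stalemate.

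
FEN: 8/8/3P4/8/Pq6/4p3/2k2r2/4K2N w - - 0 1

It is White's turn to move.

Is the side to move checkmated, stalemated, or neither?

checkmate

White to move; white king on e1.
In check: yes, from the black queen on b4.
King squares — d1: attacked by Kc2; f1: attacked by Rf2; d2: attacked by Kc2; e2: attacked by Rf2; f2: attacked by Pe3.
Legal moves for White: none.
In check with no legal moves → checkmate.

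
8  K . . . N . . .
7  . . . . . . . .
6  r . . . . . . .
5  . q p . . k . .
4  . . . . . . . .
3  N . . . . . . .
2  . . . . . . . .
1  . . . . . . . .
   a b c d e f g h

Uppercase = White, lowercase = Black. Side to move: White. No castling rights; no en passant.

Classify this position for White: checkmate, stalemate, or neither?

White to move; white king on a8.
In check: yes, from the black rook on a6.
King squares — a7: attacked by Ra6; b7: attacked by Qb5; b8: attacked by Qb5.
Legal moves for White: none.
In check with no legal moves → checkmate.

checkmate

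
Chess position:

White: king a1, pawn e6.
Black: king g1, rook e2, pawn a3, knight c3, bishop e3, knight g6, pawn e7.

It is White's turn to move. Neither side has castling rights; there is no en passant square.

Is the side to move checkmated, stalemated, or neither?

White to move; white king on a1.
In check: no.
King squares — b1: attacked by Nc3; a2: attacked by Re2; b2: attacked by Re2.
Legal moves for White: none.
Not in check and no legal moves → stalemate.

stalemate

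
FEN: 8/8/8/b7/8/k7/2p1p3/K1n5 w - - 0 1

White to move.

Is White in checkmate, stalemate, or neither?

White to move; white king on a1.
In check: no.
King squares — b1: attacked by Pc2; a2: attacked by Nc1; b2: attacked by Ka3.
Legal moves for White: none.
Not in check and no legal moves → stalemate.

stalemate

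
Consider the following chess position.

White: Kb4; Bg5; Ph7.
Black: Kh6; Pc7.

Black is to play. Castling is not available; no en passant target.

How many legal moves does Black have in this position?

Black to move; king on h6.
In check: yes, from the white bishop on g5.
Legal moves: Kxh7, Kg7, Kg6, Kh5, Kxg5.
Count: 5.

5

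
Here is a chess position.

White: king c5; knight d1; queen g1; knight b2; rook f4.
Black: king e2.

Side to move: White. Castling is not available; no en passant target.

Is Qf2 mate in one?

yes

After Qf2: black king on e2; in check: yes, from the white queen on f2.
King squares — d1: attacked by Nb2; e1: attacked by Qf2; f1: attacked by Qf2; d2: attacked by Qf2; f2: attacked by Nd1; d3: attacked by Nb2; e3: attacked by Nd1; f3: attacked by Qf2.
Black has no legal moves → checkmate.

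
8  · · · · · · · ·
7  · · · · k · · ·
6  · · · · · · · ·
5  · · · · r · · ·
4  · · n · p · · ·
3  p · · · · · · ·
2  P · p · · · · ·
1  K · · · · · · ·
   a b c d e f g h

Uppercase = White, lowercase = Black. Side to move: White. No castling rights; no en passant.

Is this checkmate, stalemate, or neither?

stalemate

White to move; white king on a1.
In check: no.
King squares — b1: attacked by Pc2; a2: own pawn; b2: attacked by Pa3.
Legal moves for White: none.
Not in check and no legal moves → stalemate.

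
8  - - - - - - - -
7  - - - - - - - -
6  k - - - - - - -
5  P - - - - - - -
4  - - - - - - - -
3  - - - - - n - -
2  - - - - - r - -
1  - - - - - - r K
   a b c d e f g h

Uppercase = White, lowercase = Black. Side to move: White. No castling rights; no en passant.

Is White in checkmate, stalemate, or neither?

White to move; white king on h1.
In check: yes, from the black rook on g1.
King squares — g1: attacked by Nf3; g2: attacked by Rg1; h2: attacked by Rf2.
Legal moves for White: none.
In check with no legal moves → checkmate.

checkmate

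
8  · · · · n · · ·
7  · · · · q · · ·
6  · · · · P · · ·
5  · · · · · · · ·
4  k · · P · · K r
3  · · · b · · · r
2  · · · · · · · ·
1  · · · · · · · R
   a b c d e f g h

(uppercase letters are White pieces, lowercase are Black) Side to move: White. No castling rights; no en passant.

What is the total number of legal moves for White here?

0

White to move; king on g4.
In check: yes, from the black rook on h4.
Legal moves: none.
Count: 0.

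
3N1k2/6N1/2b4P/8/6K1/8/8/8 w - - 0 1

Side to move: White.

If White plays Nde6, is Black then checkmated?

no

After Nde6: black king on f8; in check: yes, from the white knight on e6.
Black has 3 legal replies: Kg8, Kf7, Ke7.
In check but a legal move exists → not checkmate.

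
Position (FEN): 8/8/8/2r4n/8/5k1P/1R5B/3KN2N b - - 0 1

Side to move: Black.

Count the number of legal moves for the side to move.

2

Black to move; king on f3.
In check: yes, from the white knight on e1.
Legal moves: Ke4, Ke3.
Count: 2.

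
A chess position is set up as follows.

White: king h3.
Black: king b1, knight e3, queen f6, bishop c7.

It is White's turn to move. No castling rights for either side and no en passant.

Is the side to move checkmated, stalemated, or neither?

stalemate

White to move; white king on h3.
In check: no.
King squares — g2: attacked by Ne3; h2: attacked by Bc7; g3: attacked by Bc7; g4: attacked by Ne3; h4: attacked by Qf6.
Legal moves for White: none.
Not in check and no legal moves → stalemate.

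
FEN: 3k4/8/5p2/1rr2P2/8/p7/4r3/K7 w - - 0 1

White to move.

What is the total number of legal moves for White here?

White to move; king on a1.
In check: no.
Legal moves: none.
Count: 0.

0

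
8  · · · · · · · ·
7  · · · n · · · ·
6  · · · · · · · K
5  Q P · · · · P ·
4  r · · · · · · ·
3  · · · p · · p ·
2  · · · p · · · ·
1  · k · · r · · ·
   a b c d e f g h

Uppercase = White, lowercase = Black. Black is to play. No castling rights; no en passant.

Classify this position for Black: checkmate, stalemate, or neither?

Black to move; black king on b1.
In check: no.
Legal moves for Black include: Nf8, Nb8, Nf6, Nb6, Ne5, Nc5, Rxa5, Rh4+, Rg4, Rf4, Rae4, Rd4, Rc4, Rb4, Ra3, Ra2, Ra1, Re8, ... (list truncated; more exist).
Black has legal moves and is not in check → neither.

neither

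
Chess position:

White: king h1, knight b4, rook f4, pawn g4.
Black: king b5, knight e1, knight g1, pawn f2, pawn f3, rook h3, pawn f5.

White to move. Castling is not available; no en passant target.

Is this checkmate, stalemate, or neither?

White to move; white king on h1.
In check: yes, from the black rook on h3.
King squares — g1: attacked by Pf2; g2: attacked by Ne1; h2: attacked by Rh3.
Legal moves for White: none.
In check with no legal moves → checkmate.

checkmate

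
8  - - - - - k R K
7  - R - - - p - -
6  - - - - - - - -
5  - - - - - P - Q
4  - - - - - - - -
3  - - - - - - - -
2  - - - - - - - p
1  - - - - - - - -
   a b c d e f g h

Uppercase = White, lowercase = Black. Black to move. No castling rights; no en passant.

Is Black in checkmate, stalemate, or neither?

checkmate

Black to move; black king on f8.
In check: yes, from the white rook on g8.
King squares — e7: attacked by Rb7; f7: own pawn; g7: attacked by Rg8; e8: attacked by Rg8; g8: attacked by Kh8.
Legal moves for Black: none.
In check with no legal moves → checkmate.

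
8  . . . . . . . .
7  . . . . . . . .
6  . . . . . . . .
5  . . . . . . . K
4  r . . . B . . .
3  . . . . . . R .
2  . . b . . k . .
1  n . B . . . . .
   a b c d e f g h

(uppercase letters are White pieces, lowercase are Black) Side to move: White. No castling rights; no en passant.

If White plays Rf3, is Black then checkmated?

no

After Rf3: black king on f2; in check: yes, from the white rook on f3.
Black has 4 legal replies: Kg2, Ke2, Kg1, Ke1.
In check but a legal move exists → not checkmate.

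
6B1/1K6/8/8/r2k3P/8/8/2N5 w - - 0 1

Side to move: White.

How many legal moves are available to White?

17

White to move; king on b7.
In check: no.
Legal moves: Bh7, Bf7, Be6, Bd5, Bc4, Bb3, Ba2, Kc8, Kb8, Kc7, Kc6, Kb6, Nd3, Nb3+, Ne2+, Na2, h5.
Count: 17.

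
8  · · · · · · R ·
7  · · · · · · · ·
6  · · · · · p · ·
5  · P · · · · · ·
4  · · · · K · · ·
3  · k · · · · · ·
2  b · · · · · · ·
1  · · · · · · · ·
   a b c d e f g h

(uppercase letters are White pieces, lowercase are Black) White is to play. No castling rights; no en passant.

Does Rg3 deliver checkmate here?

no

After Rg3: black king on b3; in check: yes, from the white rook on g3.
Black has 5 legal replies: Kc4, Kb4, Ka4, Kc2, Kb2.
In check but a legal move exists → not checkmate.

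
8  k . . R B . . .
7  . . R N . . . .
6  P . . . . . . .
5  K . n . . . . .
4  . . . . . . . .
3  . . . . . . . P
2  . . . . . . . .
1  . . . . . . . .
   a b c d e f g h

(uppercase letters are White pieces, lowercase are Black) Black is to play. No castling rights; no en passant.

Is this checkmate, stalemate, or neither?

Black to move; black king on a8.
In check: yes, from the white rook on d8.
King squares — a7: attacked by Rc7; b7: attacked by Pa6; b8: attacked by Nd7.
Legal moves for Black: none.
In check with no legal moves → checkmate.

checkmate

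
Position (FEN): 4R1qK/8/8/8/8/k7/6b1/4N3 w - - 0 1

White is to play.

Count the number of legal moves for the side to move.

White to move; king on h8.
In check: yes, from the black queen on g8.
Legal moves: Kxg8, Rxg8.
Count: 2.

2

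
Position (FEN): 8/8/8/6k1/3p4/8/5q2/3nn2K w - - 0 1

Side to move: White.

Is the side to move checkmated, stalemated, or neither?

White to move; white king on h1.
In check: no.
King squares — g1: attacked by Qf2; g2: attacked by Ne1; h2: attacked by Qf2.
Legal moves for White: none.
Not in check and no legal moves → stalemate.

stalemate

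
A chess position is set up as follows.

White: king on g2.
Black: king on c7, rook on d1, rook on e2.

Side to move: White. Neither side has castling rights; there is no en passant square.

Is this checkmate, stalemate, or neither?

neither

White to move; white king on g2.
In check: yes, from the black rook on e2.
Legal moves for White: Kh3, Kg3, Kf3.
White is in check but has 3 legal moves → neither.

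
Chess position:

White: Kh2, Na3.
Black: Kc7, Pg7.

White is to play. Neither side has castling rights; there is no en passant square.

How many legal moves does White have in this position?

9

White to move; king on h2.
In check: no.
Legal moves: Nb5+, Nc4, Nc2, Nb1, Kh3, Kg3, Kg2, Kh1, Kg1.
Count: 9.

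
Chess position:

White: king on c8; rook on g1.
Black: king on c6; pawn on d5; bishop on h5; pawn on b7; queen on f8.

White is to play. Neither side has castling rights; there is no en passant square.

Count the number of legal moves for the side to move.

0

White to move; king on c8.
In check: yes, from the black queen on f8.
Legal moves: none.
Count: 0.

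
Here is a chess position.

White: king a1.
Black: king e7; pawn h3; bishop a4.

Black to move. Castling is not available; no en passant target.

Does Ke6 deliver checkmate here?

After Ke6: white king on a1; in check: no.
White is not in check, so this cannot be checkmate.

no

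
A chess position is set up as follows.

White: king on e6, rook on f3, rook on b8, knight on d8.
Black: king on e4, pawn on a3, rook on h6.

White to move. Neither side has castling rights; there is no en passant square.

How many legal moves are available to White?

4

White to move; king on e6.
In check: yes, from the black rook on h6.
Legal moves: Kf7, Ke7, Kd7, Rf6.
Count: 4.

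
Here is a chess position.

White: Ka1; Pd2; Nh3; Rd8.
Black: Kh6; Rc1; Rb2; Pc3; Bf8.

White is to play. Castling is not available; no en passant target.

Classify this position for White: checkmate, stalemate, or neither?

White to move; white king on a1.
In check: yes, from the black rook on c1.
King squares — b1: attacked by Rc1; a2: attacked by Rb2; b2: attacked by Pc3.
Legal moves for White: none.
In check with no legal moves → checkmate.

checkmate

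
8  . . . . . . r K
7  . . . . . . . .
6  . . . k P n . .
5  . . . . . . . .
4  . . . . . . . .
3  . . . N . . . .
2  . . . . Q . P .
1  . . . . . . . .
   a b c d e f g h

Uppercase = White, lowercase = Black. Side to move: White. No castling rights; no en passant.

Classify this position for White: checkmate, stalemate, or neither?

White to move; white king on h8.
In check: yes, from the black rook on g8.
King squares — g7: attacked by Rg8; h7: attacked by Nf6; g8: attacked by Nf6.
Legal moves for White: none.
In check with no legal moves → checkmate.

checkmate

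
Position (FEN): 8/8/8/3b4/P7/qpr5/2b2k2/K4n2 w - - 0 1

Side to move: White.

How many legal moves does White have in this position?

White to move; king on a1.
In check: yes, from the black queen on a3.
Legal moves: none.
Count: 0.

0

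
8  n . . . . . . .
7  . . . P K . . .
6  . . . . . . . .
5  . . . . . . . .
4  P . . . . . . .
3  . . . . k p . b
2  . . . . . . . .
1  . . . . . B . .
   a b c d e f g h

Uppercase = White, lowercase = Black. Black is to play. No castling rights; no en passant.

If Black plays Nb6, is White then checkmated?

After Nb6: white king on e7; in check: no.
White is not in check, so this cannot be checkmate.

no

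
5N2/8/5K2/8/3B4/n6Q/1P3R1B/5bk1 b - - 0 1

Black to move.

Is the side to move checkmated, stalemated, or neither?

Black to move; black king on g1.
In check: yes, from the white bishop on h2.
King squares — f1: own bishop; h1: available; f2: attacked by Bd4; g2: attacked by Rf2; h2: attacked by Rf2.
Legal moves for Black: Kh1.
Black is in check but has 1 legal move → neither.

neither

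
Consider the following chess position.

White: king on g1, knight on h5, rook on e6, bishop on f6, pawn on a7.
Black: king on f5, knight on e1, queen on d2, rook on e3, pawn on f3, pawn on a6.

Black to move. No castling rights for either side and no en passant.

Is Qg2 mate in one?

After Qg2: white king on g1; in check: yes, from the black queen on g2.
King squares — f1: attacked by Qg2; h1: attacked by Qg2; f2: attacked by Qg2; g2: attacked by Ne1; h2: attacked by Qg2.
White has no legal moves → checkmate.

yes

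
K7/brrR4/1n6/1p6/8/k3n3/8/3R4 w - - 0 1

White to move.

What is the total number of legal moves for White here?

0

White to move; king on a8.
In check: yes, from the black knight on b6.
Legal moves: none.
Count: 0.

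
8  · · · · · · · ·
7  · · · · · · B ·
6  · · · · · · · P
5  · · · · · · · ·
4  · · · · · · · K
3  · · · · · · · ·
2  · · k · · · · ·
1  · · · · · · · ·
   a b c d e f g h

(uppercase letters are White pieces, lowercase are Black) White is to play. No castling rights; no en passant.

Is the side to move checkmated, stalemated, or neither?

White to move; white king on h4.
In check: no.
Legal moves for White: Bh8, Bf8, Bf6, Be5, Bd4, Bc3, Bb2, Ba1, Kh5, Kg5, Kg4, Kh3, Kg3, h7.
White has 14 legal moves and is not in check → neither.

neither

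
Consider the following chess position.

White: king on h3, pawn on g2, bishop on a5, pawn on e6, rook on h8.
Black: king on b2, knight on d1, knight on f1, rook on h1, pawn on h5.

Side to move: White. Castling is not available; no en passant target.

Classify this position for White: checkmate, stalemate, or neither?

White to move; white king on h3.
In check: yes, from the black rook on h1.
King squares — g2: own pawn; h2: attacked by Nf1; g3: attacked by Nf1; g4: attacked by Ph5; h4: attacked by Rh1.
Legal moves for White: none.
In check with no legal moves → checkmate.

checkmate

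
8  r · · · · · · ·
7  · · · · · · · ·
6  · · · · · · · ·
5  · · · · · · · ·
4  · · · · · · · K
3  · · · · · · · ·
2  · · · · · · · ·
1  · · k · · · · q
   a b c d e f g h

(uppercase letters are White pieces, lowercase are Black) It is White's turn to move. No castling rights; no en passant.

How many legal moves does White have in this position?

White to move; king on h4.
In check: yes, from the black queen on h1.
Legal moves: Kg5, Kg4, Kg3.
Count: 3.

3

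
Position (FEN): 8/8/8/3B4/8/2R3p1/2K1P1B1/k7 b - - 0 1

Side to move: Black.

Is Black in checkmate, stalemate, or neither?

stalemate

Black to move; black king on a1.
In check: no.
King squares — b1: attacked by Kc2; a2: attacked by Bd5; b2: attacked by Kc2.
Legal moves for Black: none.
Not in check and no legal moves → stalemate.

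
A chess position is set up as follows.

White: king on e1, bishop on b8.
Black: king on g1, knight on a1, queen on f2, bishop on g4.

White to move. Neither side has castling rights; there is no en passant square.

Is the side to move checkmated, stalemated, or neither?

White to move; white king on e1.
In check: yes, from the black queen on f2.
King squares — d1: attacked by Bg4; f1: attacked by Kg1; d2: attacked by Qf2; e2: attacked by Qf2; f2: attacked by Kg1.
Legal moves for White: none.
In check with no legal moves → checkmate.

checkmate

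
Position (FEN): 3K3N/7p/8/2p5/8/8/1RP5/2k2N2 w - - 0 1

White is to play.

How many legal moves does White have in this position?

White to move; king on d8.
In check: no.
Legal moves: Nf7, Ng6, Ke8, Kc8, Ke7, Kd7, Kc7, Rb8, Rb7, Rb6, Rb5, Rb4, Rb3, Ra2, Rb1+, Ng3, Ne3, Nh2, Nd2, c3, c4.
Count: 21.

21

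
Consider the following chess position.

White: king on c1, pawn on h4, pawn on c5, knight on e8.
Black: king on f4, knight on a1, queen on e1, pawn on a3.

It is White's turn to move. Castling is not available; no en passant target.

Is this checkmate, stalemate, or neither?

White to move; white king on c1.
In check: yes, from the black queen on e1.
King squares — b1: attacked by Qe1; d1: attacked by Qe1; b2: attacked by Pa3; c2: attacked by Na1; d2: attacked by Qe1.
Legal moves for White: none.
In check with no legal moves → checkmate.

checkmate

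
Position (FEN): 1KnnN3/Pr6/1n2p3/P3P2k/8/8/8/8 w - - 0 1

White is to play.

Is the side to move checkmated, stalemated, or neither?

White to move; white king on b8.
In check: yes, from the black rook on b7.
King squares — a7: own pawn; b7: attacked by Nd8; c7: attacked by Rb7; a8: attacked by Nb6; c8: attacked by Nb6.
Legal moves for White: none.
In check with no legal moves → checkmate.

checkmate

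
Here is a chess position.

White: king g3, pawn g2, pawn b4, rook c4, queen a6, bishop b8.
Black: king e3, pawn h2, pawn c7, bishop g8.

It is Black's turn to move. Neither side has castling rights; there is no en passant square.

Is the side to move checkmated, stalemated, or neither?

Black to move; black king on e3.
In check: no.
Legal moves for Black: Bh7, Bf7, Be6, Bd5, Bxc4, Kd3, Ke2, Kd2, c6, h1=Q, h1=R, h1=B, h1=N+, c5.
Black has 14 legal moves and is not in check → neither.

neither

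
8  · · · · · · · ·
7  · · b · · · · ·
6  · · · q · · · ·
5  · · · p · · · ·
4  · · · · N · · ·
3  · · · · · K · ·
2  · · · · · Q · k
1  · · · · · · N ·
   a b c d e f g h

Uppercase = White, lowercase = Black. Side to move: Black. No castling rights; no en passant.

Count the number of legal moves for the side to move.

Black to move; king on h2.
In check: yes, from the white queen on f2.
Legal moves: Kh1.
Count: 1.

1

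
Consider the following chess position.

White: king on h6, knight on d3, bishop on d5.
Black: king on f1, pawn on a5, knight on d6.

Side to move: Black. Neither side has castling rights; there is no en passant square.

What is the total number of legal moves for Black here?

Black to move; king on f1.
In check: no.
Legal moves: Ne8, Nc8, Nf7+, Nb7, Nf5+, Nb5, Ne4, Nc4, Ke2, Kg1, a4.
Count: 11.

11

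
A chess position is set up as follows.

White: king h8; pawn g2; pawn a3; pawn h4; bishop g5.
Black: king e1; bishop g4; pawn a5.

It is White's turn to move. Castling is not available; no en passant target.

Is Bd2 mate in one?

After Bd2: black king on e1; in check: yes, from the white bishop on d2.
Black has 5 legal replies: Kf2, Ke2, Kxd2, Kf1, Kd1.
In check but a legal move exists → not checkmate.

no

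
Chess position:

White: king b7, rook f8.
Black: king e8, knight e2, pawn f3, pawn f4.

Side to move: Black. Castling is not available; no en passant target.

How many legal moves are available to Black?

Black to move; king on e8.
In check: yes, from the white rook on f8.
Legal moves: Kxf8, Ke7, Kd7.
Count: 3.

3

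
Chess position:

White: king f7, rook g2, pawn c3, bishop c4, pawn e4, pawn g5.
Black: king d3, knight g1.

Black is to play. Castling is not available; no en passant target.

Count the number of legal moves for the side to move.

Black to move; king on d3.
In check: yes, from the white bishop on c4.
Legal moves: Kxe4, Kxc4, Ke3, Kxc3.
Count: 4.

4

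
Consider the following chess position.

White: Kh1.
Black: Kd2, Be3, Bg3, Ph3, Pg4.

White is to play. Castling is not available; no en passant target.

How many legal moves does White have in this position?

White to move; king on h1.
In check: no.
Legal moves: none.
Count: 0.

0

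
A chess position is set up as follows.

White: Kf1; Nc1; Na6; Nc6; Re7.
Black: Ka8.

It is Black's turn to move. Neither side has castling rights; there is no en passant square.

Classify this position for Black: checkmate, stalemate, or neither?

stalemate

Black to move; black king on a8.
In check: no.
King squares — a7: attacked by Nc6; b7: attacked by Re7; b8: attacked by Na6.
Legal moves for Black: none.
Not in check and no legal moves → stalemate.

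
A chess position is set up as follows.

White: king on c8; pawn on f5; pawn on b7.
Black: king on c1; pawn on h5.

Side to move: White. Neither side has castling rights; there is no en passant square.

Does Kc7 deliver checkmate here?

no

After Kc7: black king on c1; in check: no.
Black is not in check, so this cannot be checkmate.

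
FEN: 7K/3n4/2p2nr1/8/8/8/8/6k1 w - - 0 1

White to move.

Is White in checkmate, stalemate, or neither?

stalemate

White to move; white king on h8.
In check: no.
King squares — g7: attacked by Rg6; h7: attacked by Nf6; g8: attacked by Nf6.
Legal moves for White: none.
Not in check and no legal moves → stalemate.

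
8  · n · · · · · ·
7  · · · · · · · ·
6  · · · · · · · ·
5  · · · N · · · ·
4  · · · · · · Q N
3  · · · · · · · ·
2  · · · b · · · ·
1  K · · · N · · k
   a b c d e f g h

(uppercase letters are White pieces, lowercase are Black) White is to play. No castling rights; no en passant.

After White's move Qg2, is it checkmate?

After Qg2: black king on h1; in check: yes, from the white queen on g2.
King squares — g1: attacked by Qg2; g2: attacked by Ne1; h2: attacked by Qg2.
Black has no legal moves → checkmate.

yes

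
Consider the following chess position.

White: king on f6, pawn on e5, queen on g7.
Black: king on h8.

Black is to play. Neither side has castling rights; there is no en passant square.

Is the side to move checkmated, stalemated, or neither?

Black to move; black king on h8.
In check: yes, from the white queen on g7.
King squares — g7: attacked by Kf6; h7: attacked by Qg7; g8: attacked by Qg7.
Legal moves for Black: none.
In check with no legal moves → checkmate.

checkmate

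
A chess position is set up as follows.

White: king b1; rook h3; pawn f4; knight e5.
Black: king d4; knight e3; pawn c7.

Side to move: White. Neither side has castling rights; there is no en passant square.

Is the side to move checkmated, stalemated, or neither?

White to move; white king on b1.
In check: no.
Legal moves for White include: Nf7, Nd7, Ng6, Nc6+, Ng4, Nc4, Nf3+, Nd3, Rh8, Rh7, Rh6, Rh5, Rh4, Rg3, Rf3, Rxe3, Rh2, Rh1, ... (list truncated; more exist).
White has legal moves and is not in check → neither.

neither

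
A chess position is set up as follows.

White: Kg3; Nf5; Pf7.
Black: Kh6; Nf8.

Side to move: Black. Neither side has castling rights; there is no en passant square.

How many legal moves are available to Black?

Black to move; king on h6.
In check: yes, from the white knight on f5.
Legal moves: Kh7, Kg6, Kh5, Kg5.
Count: 4.

4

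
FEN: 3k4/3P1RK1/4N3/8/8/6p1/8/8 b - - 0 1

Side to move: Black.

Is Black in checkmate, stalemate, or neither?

Black to move; black king on d8.
In check: yes, from the white knight on e6.
King squares — c7: attacked by Ne6; d7: attacked by Rf7; e7: attacked by Rf7; c8: attacked by Pd7; e8: attacked by Pd7.
Legal moves for Black: none.
In check with no legal moves → checkmate.

checkmate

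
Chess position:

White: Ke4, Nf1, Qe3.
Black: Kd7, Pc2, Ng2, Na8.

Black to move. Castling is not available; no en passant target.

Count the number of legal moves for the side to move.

18

Black to move; king on d7.
In check: no.
Legal moves: Nc7, Nb6, Ke8, Kd8, Kc8, Ke7, Kc7, Ke6, Kd6, Kc6, Nh4, Nf4, Nxe3, Ne1, c1=Q, c1=R, c1=B, c1=N.
Count: 18.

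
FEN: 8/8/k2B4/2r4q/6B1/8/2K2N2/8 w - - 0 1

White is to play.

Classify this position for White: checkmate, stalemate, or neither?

neither

White to move; white king on c2.
In check: yes, from the black rook on c5.
Legal moves for White: Kd3, Kb3, Kd2, Kb2, Kd1, Kb1, Bxc5.
White is in check but has 7 legal moves → neither.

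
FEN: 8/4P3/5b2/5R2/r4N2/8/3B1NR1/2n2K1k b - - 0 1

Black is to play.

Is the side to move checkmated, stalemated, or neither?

Black to move; black king on h1.
In check: yes, from the white knight on f2.
King squares — g1: attacked by Kf1; g2: attacked by Kf1; h2: attacked by Rg2.
Legal moves for Black: none.
In check with no legal moves → checkmate.

checkmate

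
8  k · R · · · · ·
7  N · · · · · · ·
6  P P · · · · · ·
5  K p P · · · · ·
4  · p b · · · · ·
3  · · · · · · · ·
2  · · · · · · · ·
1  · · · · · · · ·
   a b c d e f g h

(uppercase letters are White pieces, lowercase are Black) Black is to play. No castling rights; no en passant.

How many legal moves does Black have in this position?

0

Black to move; king on a8.
In check: yes, from the white rook on c8.
Legal moves: none.
Count: 0.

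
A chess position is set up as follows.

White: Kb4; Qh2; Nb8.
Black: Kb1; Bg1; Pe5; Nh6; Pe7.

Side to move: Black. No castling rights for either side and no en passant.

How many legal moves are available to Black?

15

Black to move; king on b1.
In check: no.
Legal moves: Ng8, Nf7, Nf5, Ng4, Ba7, Bb6, Bc5+, Bd4, Be3, Bxh2, Bf2, Kc1, Ka1, e6, e4.
Count: 15.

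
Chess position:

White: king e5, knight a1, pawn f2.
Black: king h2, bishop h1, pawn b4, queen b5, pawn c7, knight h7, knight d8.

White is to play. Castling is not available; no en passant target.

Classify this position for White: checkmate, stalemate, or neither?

White to move; white king on e5.
In check: yes, from the black queen on b5.
King squares — d4: available; e4: attacked by Bh1; f4: available; d5: attacked by Bh1; f5: attacked by Qb5; d6: attacked by Pc7; e6: attacked by Nd8; f6: attacked by Nh7.
Legal moves for White: Kf4, Kd4.
White is in check but has 2 legal moves → neither.

neither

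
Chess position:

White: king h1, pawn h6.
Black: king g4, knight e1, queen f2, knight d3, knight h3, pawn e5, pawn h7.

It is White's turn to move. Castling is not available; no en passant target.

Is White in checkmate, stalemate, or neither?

stalemate

White to move; white king on h1.
In check: no.
King squares — g1: attacked by Qf2; g2: attacked by Ne1; h2: attacked by Qf2.
Legal moves for White: none.
Not in check and no legal moves → stalemate.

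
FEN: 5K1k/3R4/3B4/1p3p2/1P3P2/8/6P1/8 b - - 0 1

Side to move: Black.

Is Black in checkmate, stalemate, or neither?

stalemate

Black to move; black king on h8.
In check: no.
King squares — g7: attacked by Rd7; h7: attacked by Rd7; g8: attacked by Kf8.
Legal moves for Black: none.
Not in check and no legal moves → stalemate.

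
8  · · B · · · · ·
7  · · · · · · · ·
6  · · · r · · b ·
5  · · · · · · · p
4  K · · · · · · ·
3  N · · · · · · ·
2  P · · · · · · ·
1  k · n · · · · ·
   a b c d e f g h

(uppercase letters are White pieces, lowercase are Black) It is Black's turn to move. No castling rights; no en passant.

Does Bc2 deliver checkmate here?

no

After Bc2: white king on a4; in check: yes, from the black bishop on c2.
White has 4 legal replies: Kb5, Ka5, Kb4, Nxc2+.
In check but a legal move exists → not checkmate.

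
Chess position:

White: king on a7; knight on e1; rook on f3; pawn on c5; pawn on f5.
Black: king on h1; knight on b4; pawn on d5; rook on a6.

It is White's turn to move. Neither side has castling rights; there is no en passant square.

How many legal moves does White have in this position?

White to move; king on a7.
In check: yes, from the black rook on a6.
Legal moves: Kb8, Kb7.
Count: 2.

2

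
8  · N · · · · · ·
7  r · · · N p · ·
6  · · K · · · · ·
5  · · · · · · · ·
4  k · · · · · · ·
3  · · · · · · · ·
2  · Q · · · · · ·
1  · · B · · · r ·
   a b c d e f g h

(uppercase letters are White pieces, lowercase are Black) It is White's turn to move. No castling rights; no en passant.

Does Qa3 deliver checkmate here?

yes

After Qa3: black king on a4; in check: yes, from the white queen on a3.
King squares — a3: attacked by Bc1; b3: attacked by Qa3; b4: attacked by Qa3; a5: attacked by Qa3; b5: attacked by Kc6.
Black has no legal moves → checkmate.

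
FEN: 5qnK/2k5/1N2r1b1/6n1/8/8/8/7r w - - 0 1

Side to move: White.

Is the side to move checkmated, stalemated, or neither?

checkmate

White to move; white king on h8.
In check: yes, from the black rook on h1.
King squares — g7: attacked by Qf8; h7: attacked by Rh1; g8: attacked by Qf8.
Legal moves for White: none.
In check with no legal moves → checkmate.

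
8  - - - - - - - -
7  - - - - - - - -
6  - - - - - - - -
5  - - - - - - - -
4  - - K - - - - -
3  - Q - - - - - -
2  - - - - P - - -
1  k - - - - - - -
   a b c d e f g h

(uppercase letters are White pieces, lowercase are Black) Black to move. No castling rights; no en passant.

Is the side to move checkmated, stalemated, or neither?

stalemate

Black to move; black king on a1.
In check: no.
King squares — b1: attacked by Qb3; a2: attacked by Qb3; b2: attacked by Qb3.
Legal moves for Black: none.
Not in check and no legal moves → stalemate.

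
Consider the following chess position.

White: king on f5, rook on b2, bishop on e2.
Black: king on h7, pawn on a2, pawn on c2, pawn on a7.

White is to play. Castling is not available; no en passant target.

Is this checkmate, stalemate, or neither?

neither

White to move; white king on f5.
In check: no.
Legal moves for White include: Kf6, Ke6, Kg5, Ke5, Kg4, Kf4, Ke4, Ba6, Bh5, Bb5, Bg4, Bc4, Bf3, Bd3, Bf1, Bd1, Rb8, Rb7+, ... (list truncated; more exist).
White has legal moves and is not in check → neither.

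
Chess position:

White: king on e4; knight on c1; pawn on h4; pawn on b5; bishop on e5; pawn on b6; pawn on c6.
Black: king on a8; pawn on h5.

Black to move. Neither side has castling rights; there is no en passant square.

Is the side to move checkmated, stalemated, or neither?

Black to move; black king on a8.
In check: no.
King squares — a7: attacked by Pb6; b7: attacked by Pc6; b8: attacked by Be5.
Legal moves for Black: none.
Not in check and no legal moves → stalemate.

stalemate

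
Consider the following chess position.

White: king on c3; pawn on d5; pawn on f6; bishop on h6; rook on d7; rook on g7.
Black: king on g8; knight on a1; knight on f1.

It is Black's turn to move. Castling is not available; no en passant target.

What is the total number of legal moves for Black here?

2

Black to move; king on g8.
In check: yes, from the white rook on g7.
Legal moves: Kh8, Kf8.
Count: 2.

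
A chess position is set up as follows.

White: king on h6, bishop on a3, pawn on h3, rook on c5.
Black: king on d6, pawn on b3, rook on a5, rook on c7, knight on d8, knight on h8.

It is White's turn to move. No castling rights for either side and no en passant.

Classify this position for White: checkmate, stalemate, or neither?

White to move; white king on h6.
In check: no.
Legal moves for White include: Kh5, Kg5, Rxc7+, Rc6+, Rh5+, Rg5+, Rf5+, Re5+, Rd5+, Rb5+, Rxa5+, Rc4+, Rc3+, Rc2+, Rc1+, Bb4, Bb2, Bc1, ... (list truncated; more exist).
White has legal moves and is not in check → neither.

neither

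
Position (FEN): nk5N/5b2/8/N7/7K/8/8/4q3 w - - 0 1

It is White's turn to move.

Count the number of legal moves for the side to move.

White to move; king on h4.
In check: yes, from the black queen on e1.
Legal moves: Kg5, Kg4, Kh3.
Count: 3.

3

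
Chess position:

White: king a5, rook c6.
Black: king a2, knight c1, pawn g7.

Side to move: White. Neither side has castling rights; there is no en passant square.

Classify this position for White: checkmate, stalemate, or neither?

White to move; white king on a5.
In check: no.
Legal moves for White include: Rc8, Rc7, Rh6, Rg6, Rf6, Re6, Rd6, Rb6, Ra6, Rc5, Rc4, Rc3, Rc2+, Rxc1, Kb6, Ka6, Kb5, Kb4, ... (list truncated; more exist).
White has legal moves and is not in check → neither.

neither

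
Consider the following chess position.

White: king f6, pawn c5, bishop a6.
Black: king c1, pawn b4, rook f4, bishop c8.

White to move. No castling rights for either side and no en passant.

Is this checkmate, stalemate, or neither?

White to move; white king on f6.
In check: yes, from the black rook on f4.
Legal moves for White: Kg7, Ke7, Kg6, Kg5, Ke5.
White is in check but has 5 legal moves → neither.

neither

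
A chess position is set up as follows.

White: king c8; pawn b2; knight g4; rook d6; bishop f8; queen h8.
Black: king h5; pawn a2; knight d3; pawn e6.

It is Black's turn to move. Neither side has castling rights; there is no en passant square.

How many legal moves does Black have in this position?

3

Black to move; king on h5.
In check: yes, from the white queen on h8.
Legal moves: Kg6, Kg5, Kxg4.
Count: 3.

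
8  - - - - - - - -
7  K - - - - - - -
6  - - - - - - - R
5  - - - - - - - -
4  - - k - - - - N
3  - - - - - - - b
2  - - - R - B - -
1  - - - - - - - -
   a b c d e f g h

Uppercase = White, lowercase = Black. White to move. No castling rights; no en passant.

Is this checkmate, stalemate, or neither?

White to move; white king on a7.
In check: no.
Legal moves for White include: Kb8, Ka8, Kb7, Kb6, Ka6, Rh8, Rh7, Rg6, Rf6, Re6, Rhd6, Rc6+, Rb6, Ra6, Rh5, Ng6, Nf5, Nf3, ... (list truncated; more exist).
White has legal moves and is not in check → neither.

neither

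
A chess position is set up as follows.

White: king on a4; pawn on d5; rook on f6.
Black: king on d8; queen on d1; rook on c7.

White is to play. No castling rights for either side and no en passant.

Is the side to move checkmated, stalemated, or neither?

neither

White to move; white king on a4.
In check: yes, from the black queen on d1.
Legal moves for White: Kb5, Ka5, Kb4, Ka3.
White is in check but has 4 legal moves → neither.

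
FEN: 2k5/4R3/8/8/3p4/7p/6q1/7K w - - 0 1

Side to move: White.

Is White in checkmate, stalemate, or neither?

checkmate

White to move; white king on h1.
In check: yes, from the black queen on g2.
King squares — g1: attacked by Qg2; g2: attacked by Ph3; h2: attacked by Qg2.
Legal moves for White: none.
In check with no legal moves → checkmate.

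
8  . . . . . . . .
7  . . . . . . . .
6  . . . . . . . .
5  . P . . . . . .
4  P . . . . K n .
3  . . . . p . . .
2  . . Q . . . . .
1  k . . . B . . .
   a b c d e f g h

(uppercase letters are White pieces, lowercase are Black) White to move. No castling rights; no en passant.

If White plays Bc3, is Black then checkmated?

yes

After Bc3: black king on a1; in check: yes, from the white bishop on c3.
King squares — b1: attacked by Qc2; a2: attacked by Qc2; b2: attacked by Qc2.
Black has no legal moves → checkmate.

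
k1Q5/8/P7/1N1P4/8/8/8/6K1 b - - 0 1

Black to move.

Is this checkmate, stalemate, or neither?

Black to move; black king on a8.
In check: yes, from the white queen on c8.
King squares — a7: attacked by Nb5; b7: attacked by Pa6; b8: attacked by Qc8.
Legal moves for Black: none.
In check with no legal moves → checkmate.

checkmate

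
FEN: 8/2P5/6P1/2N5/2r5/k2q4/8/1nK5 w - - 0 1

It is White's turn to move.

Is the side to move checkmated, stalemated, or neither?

checkmate

White to move; white king on c1.
In check: yes, from the black rook on c4.
King squares — b1: attacked by Qd3; d1: attacked by Qd3; b2: attacked by Ka3; c2: attacked by Qd3; d2: attacked by Nb1.
Legal moves for White: none.
In check with no legal moves → checkmate.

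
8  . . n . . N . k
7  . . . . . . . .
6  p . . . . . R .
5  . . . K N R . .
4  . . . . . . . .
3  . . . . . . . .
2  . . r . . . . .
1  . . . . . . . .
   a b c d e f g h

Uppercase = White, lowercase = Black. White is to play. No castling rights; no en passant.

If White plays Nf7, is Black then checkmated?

After Nf7: black king on h8; in check: yes, from the white knight on f7.
King squares — g7: attacked by Rg6; h7: attacked by Nf8; g8: attacked by Rg6.
Black has no legal moves → checkmate.

yes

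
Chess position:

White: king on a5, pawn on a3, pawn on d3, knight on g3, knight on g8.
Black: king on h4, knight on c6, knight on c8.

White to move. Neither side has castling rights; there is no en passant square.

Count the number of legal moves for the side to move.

White to move; king on a5.
In check: yes, from the black knight on c6.
Legal moves: Ka6, Kb5, Ka4.
Count: 3.

3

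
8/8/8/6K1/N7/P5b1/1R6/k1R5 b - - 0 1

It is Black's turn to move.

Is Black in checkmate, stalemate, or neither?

checkmate

Black to move; black king on a1.
In check: yes, from the white rook on c1.
King squares — b1: attacked by Rc1; a2: attacked by Rb2; b2: attacked by Na4.
Legal moves for Black: none.
In check with no legal moves → checkmate.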